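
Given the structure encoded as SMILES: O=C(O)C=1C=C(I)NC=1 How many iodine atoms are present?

Scan the SMILES for I atoms (remember two-letter symbols like Cl and Br are single atoms).
Iodine count: 1.

1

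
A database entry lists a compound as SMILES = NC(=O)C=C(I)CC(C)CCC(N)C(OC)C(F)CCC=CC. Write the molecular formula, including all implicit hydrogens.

C17H30FIN2O2

Walk through each heavy atom and fill implicit hydrogens from standard valence (C 4, N 3, O 2, S 2, halogen 1):
  atom 1: N, bond orders sum to 1 (valence 3) → 2 H
  atom 2: C, bond orders sum to 4 (valence 4) → 0 H
  atom 3: O, bond orders sum to 2 (valence 2) → 0 H
  atom 4: C, bond orders sum to 3 (valence 4) → 1 H
  atom 5: C, bond orders sum to 4 (valence 4) → 0 H
  atom 6: I (halogen, monovalent) → 0 H
  atom 7: C, bond orders sum to 2 (valence 4) → 2 H
  atom 8: C, bond orders sum to 3 (valence 4) → 1 H
  atom 9: C, bond orders sum to 1 (valence 4) → 3 H
  atom 10: C, bond orders sum to 2 (valence 4) → 2 H
  atom 11: C, bond orders sum to 2 (valence 4) → 2 H
  atom 12: C, bond orders sum to 3 (valence 4) → 1 H
  atom 13: N, bond orders sum to 1 (valence 3) → 2 H
  atom 14: C, bond orders sum to 3 (valence 4) → 1 H
  atom 15: O, bond orders sum to 2 (valence 2) → 0 H
  atom 16: C, bond orders sum to 1 (valence 4) → 3 H
  atom 17: C, bond orders sum to 3 (valence 4) → 1 H
  atom 18: F (halogen, monovalent) → 0 H
  atom 19: C, bond orders sum to 2 (valence 4) → 2 H
  atom 20: C, bond orders sum to 2 (valence 4) → 2 H
  atom 21: C, bond orders sum to 3 (valence 4) → 1 H
  atom 22: C, bond orders sum to 3 (valence 4) → 1 H
  atom 23: C, bond orders sum to 1 (valence 4) → 3 H
Totals → C:17, H:30, F:1, I:1, N:2, O:2.
In Hill order: C17H30FIN2O2.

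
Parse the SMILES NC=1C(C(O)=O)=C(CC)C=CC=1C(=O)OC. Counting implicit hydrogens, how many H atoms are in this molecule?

13

Walk through each heavy atom and fill implicit hydrogens from standard valence (C 4, N 3, O 2, S 2, halogen 1):
  atom 1: N, bond orders sum to 1 (valence 3) → 2 H
  atom 2: C, bond orders sum to 4 (valence 4) → 0 H
  atom 3: C, bond orders sum to 4 (valence 4) → 0 H
  atom 4: C, bond orders sum to 4 (valence 4) → 0 H
  atom 5: O, bond orders sum to 1 (valence 2) → 1 H
  atom 6: O, bond orders sum to 2 (valence 2) → 0 H
  atom 7: C, bond orders sum to 4 (valence 4) → 0 H
  atom 8: C, bond orders sum to 2 (valence 4) → 2 H
  atom 9: C, bond orders sum to 1 (valence 4) → 3 H
  atom 10: C, bond orders sum to 3 (valence 4) → 1 H
  atom 11: C, bond orders sum to 3 (valence 4) → 1 H
  atom 12: C, bond orders sum to 4 (valence 4) → 0 H
  atom 13: C, bond orders sum to 4 (valence 4) → 0 H
  atom 14: O, bond orders sum to 2 (valence 2) → 0 H
  atom 15: O, bond orders sum to 2 (valence 2) → 0 H
  atom 16: C, bond orders sum to 1 (valence 4) → 3 H
Total hydrogens: 13.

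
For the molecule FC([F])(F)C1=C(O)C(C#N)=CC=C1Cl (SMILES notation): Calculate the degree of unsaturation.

6

Degree of unsaturation = (number of rings) + (number of π bonds).
Ring closures in the SMILES: 1.
π bonds: 3 double bonds (each 1 DoU), 1 triple bond (each 2 DoU) → 5 DoU from unsaturation.
Total DoU = 1 + 5 = 6.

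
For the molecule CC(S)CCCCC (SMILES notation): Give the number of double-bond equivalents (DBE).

0

Degree of unsaturation = (number of rings) + (number of π bonds).
Ring closures in the SMILES: 0.
π bonds: none → 0 DoU from unsaturation.
Total DoU = 0 + 0 = 0.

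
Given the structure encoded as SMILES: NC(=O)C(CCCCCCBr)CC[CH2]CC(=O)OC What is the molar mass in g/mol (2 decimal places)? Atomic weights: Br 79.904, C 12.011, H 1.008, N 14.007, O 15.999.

First, the molecular formula is C14H26BrNO3 (counting implicit H from valence).
  Br: 1 × 79.904 = 79.904
  C: 14 × 12.011 = 168.154
  H: 26 × 1.008 = 26.208
  N: 1 × 14.007 = 14.007
  O: 3 × 15.999 = 47.997
Sum: 1×79.904 + 14×12.011 + 26×1.008 + 1×14.007 + 3×15.999 = 336.270 → 336.27 g/mol.

336.27 g/mol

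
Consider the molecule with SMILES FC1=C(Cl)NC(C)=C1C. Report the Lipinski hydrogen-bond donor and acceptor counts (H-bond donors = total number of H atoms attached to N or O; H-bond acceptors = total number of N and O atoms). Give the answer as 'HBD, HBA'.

Donors: find every N or O and count the H atoms it carries.
  atom 5 (N): bond orders sum to 2 → 1 H
Lipinski HBD = 1.
Acceptors: N atoms = 1, O atoms = 0 → HBA = 1.

1, 1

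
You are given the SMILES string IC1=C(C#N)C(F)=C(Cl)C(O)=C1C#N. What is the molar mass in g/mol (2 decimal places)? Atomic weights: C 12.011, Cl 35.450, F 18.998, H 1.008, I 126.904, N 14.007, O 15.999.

322.46 g/mol

First, the molecular formula is C8HClFIN2O (counting implicit H from valence).
  C: 8 × 12.011 = 96.088
  Cl: 1 × 35.450 = 35.450
  F: 1 × 18.998 = 18.998
  H: 1 × 1.008 = 1.008
  I: 1 × 126.904 = 126.904
  N: 2 × 14.007 = 28.014
  O: 1 × 15.999 = 15.999
Sum: 8×12.011 + 1×35.450 + 1×18.998 + 1×1.008 + 1×126.904 + 2×14.007 + 1×15.999 = 322.461 → 322.46 g/mol.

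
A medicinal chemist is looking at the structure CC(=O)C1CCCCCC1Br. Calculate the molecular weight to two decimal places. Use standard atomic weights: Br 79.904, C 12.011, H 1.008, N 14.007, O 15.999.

219.12 g/mol

First, the molecular formula is C9H15BrO (counting implicit H from valence).
  Br: 1 × 79.904 = 79.904
  C: 9 × 12.011 = 108.099
  H: 15 × 1.008 = 15.120
  O: 1 × 15.999 = 15.999
Sum: 1×79.904 + 9×12.011 + 15×1.008 + 1×15.999 = 219.122 → 219.12 g/mol.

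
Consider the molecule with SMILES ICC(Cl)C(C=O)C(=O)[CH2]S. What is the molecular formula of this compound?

Walk through each heavy atom and fill implicit hydrogens from standard valence (C 4, N 3, O 2, S 2, halogen 1):
  atom 1: I (halogen, monovalent) → 0 H
  atom 2: C, bond orders sum to 2 (valence 4) → 2 H
  atom 3: C, bond orders sum to 3 (valence 4) → 1 H
  atom 4: Cl (halogen, monovalent) → 0 H
  atom 5: C, bond orders sum to 3 (valence 4) → 1 H
  atom 6: C, bond orders sum to 3 (valence 4) → 1 H
  atom 7: O, bond orders sum to 2 (valence 2) → 0 H
  atom 8: C, bond orders sum to 4 (valence 4) → 0 H
  atom 9: O, bond orders sum to 2 (valence 2) → 0 H
  atom 10: C with explicit H count 2
  atom 11: S, bond orders sum to 1 (valence 2) → 1 H
Totals → C:6, H:8, Cl:1, I:1, O:2, S:1.

C6H8ClIO2S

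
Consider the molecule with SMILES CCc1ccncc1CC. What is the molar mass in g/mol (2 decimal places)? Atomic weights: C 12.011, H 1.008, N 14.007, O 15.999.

135.21 g/mol

First, the molecular formula is C9H13N (counting implicit H from valence).
  C: 9 × 12.011 = 108.099
  H: 13 × 1.008 = 13.104
  N: 1 × 14.007 = 14.007
Sum: 9×12.011 + 13×1.008 + 1×14.007 = 135.210 → 135.21 g/mol.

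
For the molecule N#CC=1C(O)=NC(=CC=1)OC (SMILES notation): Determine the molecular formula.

Walk through each heavy atom and fill implicit hydrogens from standard valence (C 4, N 3, O 2, S 2, halogen 1):
  atom 1: N, bond orders sum to 3 (valence 3) → 0 H
  atom 2: C, bond orders sum to 4 (valence 4) → 0 H
  atom 3: C, bond orders sum to 4 (valence 4) → 0 H
  atom 4: C, bond orders sum to 4 (valence 4) → 0 H
  atom 5: O, bond orders sum to 1 (valence 2) → 1 H
  atom 6: N, bond orders sum to 3 (valence 3) → 0 H
  atom 7: C, bond orders sum to 4 (valence 4) → 0 H
  atom 8: C, bond orders sum to 3 (valence 4) → 1 H
  atom 9: C, bond orders sum to 3 (valence 4) → 1 H
  atom 10: O, bond orders sum to 2 (valence 2) → 0 H
  atom 11: C, bond orders sum to 1 (valence 4) → 3 H
Totals → C:7, H:6, N:2, O:2.

C7H6N2O2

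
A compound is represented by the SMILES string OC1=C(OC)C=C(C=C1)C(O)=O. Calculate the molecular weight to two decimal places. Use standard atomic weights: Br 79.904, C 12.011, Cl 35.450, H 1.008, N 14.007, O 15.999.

168.15 g/mol

First, the molecular formula is C8H8O4 (counting implicit H from valence).
  C: 8 × 12.011 = 96.088
  H: 8 × 1.008 = 8.064
  O: 4 × 15.999 = 63.996
Sum: 8×12.011 + 8×1.008 + 4×15.999 = 168.148 → 168.15 g/mol.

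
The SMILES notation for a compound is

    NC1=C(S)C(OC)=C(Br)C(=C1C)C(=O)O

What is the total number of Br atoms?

Scan the SMILES for Br atoms (remember two-letter symbols like Cl and Br are single atoms).
Bromine count: 1.

1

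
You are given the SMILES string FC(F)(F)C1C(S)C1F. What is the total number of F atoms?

Scan the SMILES for F atoms (remember two-letter symbols like Cl and Br are single atoms).
Fluorine count: 4.

4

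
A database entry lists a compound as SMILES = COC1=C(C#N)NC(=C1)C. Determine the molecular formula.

C7H8N2O

Walk through each heavy atom and fill implicit hydrogens from standard valence (C 4, N 3, O 2, S 2, halogen 1):
  atom 1: C, bond orders sum to 1 (valence 4) → 3 H
  atom 2: O, bond orders sum to 2 (valence 2) → 0 H
  atom 3: C, bond orders sum to 4 (valence 4) → 0 H
  atom 4: C, bond orders sum to 4 (valence 4) → 0 H
  atom 5: C, bond orders sum to 4 (valence 4) → 0 H
  atom 6: N, bond orders sum to 3 (valence 3) → 0 H
  atom 7: N, bond orders sum to 2 (valence 3) → 1 H
  atom 8: C, bond orders sum to 4 (valence 4) → 0 H
  atom 9: C, bond orders sum to 3 (valence 4) → 1 H
  atom 10: C, bond orders sum to 1 (valence 4) → 3 H
Totals → C:7, H:8, N:2, O:1.
In Hill order: C7H8N2O.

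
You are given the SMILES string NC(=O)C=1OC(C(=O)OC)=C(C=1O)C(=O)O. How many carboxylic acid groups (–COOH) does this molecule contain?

The carboxylic acid motif appears at heavy-atom position 14 in the SMILES.
Other groups present: 1 amide, 1 ester, 1 hydroxyl.
Carboxylic acid count: 1.

1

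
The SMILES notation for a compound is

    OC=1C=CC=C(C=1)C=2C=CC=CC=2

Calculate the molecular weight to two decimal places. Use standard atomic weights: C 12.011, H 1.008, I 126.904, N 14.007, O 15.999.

First, the molecular formula is C12H10O (counting implicit H from valence).
  C: 12 × 12.011 = 144.132
  H: 10 × 1.008 = 10.080
  O: 1 × 15.999 = 15.999
Sum: 12×12.011 + 10×1.008 + 1×15.999 = 170.211 → 170.21 g/mol.

170.21 g/mol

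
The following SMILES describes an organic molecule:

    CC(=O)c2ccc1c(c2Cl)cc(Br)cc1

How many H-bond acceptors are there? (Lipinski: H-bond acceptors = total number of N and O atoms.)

1

N atoms: 0; O atoms: 1.
Lipinski HBA = 0 + 1 = 1.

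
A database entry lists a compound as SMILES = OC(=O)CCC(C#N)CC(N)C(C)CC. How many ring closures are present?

0

In SMILES, each pair of matching ring-closure digits denotes one ring-closing bond; the number of such bonds equals the number of independent rings.
Ring-closure bonds here: 0.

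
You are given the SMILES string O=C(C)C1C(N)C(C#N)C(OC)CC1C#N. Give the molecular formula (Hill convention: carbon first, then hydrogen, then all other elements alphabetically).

Walk through each heavy atom and fill implicit hydrogens from standard valence (C 4, N 3, O 2, S 2, halogen 1):
  atom 1: O, bond orders sum to 2 (valence 2) → 0 H
  atom 2: C, bond orders sum to 4 (valence 4) → 0 H
  atom 3: C, bond orders sum to 1 (valence 4) → 3 H
  atom 4: C, bond orders sum to 3 (valence 4) → 1 H
  atom 5: C, bond orders sum to 3 (valence 4) → 1 H
  atom 6: N, bond orders sum to 1 (valence 3) → 2 H
  atom 7: C, bond orders sum to 3 (valence 4) → 1 H
  atom 8: C, bond orders sum to 4 (valence 4) → 0 H
  atom 9: N, bond orders sum to 3 (valence 3) → 0 H
  atom 10: C, bond orders sum to 3 (valence 4) → 1 H
  atom 11: O, bond orders sum to 2 (valence 2) → 0 H
  atom 12: C, bond orders sum to 1 (valence 4) → 3 H
  atom 13: C, bond orders sum to 2 (valence 4) → 2 H
  atom 14: C, bond orders sum to 3 (valence 4) → 1 H
  atom 15: C, bond orders sum to 4 (valence 4) → 0 H
  atom 16: N, bond orders sum to 3 (valence 3) → 0 H
Totals → C:11, H:15, N:3, O:2.
In Hill order: C11H15N3O2.

C11H15N3O2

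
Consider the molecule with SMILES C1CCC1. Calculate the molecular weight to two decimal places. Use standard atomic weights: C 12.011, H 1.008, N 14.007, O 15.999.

56.11 g/mol

First, the molecular formula is C4H8 (counting implicit H from valence).
  C: 4 × 12.011 = 48.044
  H: 8 × 1.008 = 8.064
Sum: 4×12.011 + 8×1.008 = 56.108 → 56.11 g/mol.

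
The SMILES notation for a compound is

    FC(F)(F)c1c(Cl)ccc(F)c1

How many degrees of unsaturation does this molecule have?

4

Molecular formula: C7H3ClF4.
DoU = (2C + 2 + N − H − X) / 2, where X is the halogen count and O/S are ignored.
    = (2·7 + 2 + 0 − 3 − 5) / 2 = 8 / 2 = 4.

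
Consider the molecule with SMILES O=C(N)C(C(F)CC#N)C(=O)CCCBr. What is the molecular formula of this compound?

Walk through each heavy atom and fill implicit hydrogens from standard valence (C 4, N 3, O 2, S 2, halogen 1):
  atom 1: O, bond orders sum to 2 (valence 2) → 0 H
  atom 2: C, bond orders sum to 4 (valence 4) → 0 H
  atom 3: N, bond orders sum to 1 (valence 3) → 2 H
  atom 4: C, bond orders sum to 3 (valence 4) → 1 H
  atom 5: C, bond orders sum to 3 (valence 4) → 1 H
  atom 6: F (halogen, monovalent) → 0 H
  atom 7: C, bond orders sum to 2 (valence 4) → 2 H
  atom 8: C, bond orders sum to 4 (valence 4) → 0 H
  atom 9: N, bond orders sum to 3 (valence 3) → 0 H
  atom 10: C, bond orders sum to 4 (valence 4) → 0 H
  atom 11: O, bond orders sum to 2 (valence 2) → 0 H
  atom 12: C, bond orders sum to 2 (valence 4) → 2 H
  atom 13: C, bond orders sum to 2 (valence 4) → 2 H
  atom 14: C, bond orders sum to 2 (valence 4) → 2 H
  atom 15: Br (halogen, monovalent) → 0 H
Totals → C:9, H:12, Br:1, F:1, N:2, O:2.
In Hill order: C9H12BrFN2O2.

C9H12BrFN2O2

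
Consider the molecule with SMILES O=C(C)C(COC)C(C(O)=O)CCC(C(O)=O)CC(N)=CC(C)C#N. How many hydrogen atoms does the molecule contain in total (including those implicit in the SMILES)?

Walk through each heavy atom and fill implicit hydrogens from standard valence (C 4, N 3, O 2, S 2, halogen 1):
  atom 1: O, bond orders sum to 2 (valence 2) → 0 H
  atom 2: C, bond orders sum to 4 (valence 4) → 0 H
  atom 3: C, bond orders sum to 1 (valence 4) → 3 H
  atom 4: C, bond orders sum to 3 (valence 4) → 1 H
  atom 5: C, bond orders sum to 2 (valence 4) → 2 H
  atom 6: O, bond orders sum to 2 (valence 2) → 0 H
  atom 7: C, bond orders sum to 1 (valence 4) → 3 H
  atom 8: C, bond orders sum to 3 (valence 4) → 1 H
  atom 9: C, bond orders sum to 4 (valence 4) → 0 H
  atom 10: O, bond orders sum to 1 (valence 2) → 1 H
  atom 11: O, bond orders sum to 2 (valence 2) → 0 H
  atom 12: C, bond orders sum to 2 (valence 4) → 2 H
  atom 13: C, bond orders sum to 2 (valence 4) → 2 H
  atom 14: C, bond orders sum to 3 (valence 4) → 1 H
  atom 15: C, bond orders sum to 4 (valence 4) → 0 H
  atom 16: O, bond orders sum to 1 (valence 2) → 1 H
  atom 17: O, bond orders sum to 2 (valence 2) → 0 H
  atom 18: C, bond orders sum to 2 (valence 4) → 2 H
  atom 19: C, bond orders sum to 4 (valence 4) → 0 H
  atom 20: N, bond orders sum to 1 (valence 3) → 2 H
  atom 21: C, bond orders sum to 3 (valence 4) → 1 H
  atom 22: C, bond orders sum to 3 (valence 4) → 1 H
  atom 23: C, bond orders sum to 1 (valence 4) → 3 H
  atom 24: C, bond orders sum to 4 (valence 4) → 0 H
  atom 25: N, bond orders sum to 3 (valence 3) → 0 H
Total hydrogens: 26.

26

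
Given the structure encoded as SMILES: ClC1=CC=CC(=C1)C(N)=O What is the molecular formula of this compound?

Walk through each heavy atom and fill implicit hydrogens from standard valence (C 4, N 3, O 2, S 2, halogen 1):
  atom 1: Cl (halogen, monovalent) → 0 H
  atom 2: C, bond orders sum to 4 (valence 4) → 0 H
  atom 3: C, bond orders sum to 3 (valence 4) → 1 H
  atom 4: C, bond orders sum to 3 (valence 4) → 1 H
  atom 5: C, bond orders sum to 3 (valence 4) → 1 H
  atom 6: C, bond orders sum to 4 (valence 4) → 0 H
  atom 7: C, bond orders sum to 3 (valence 4) → 1 H
  atom 8: C, bond orders sum to 4 (valence 4) → 0 H
  atom 9: N, bond orders sum to 1 (valence 3) → 2 H
  atom 10: O, bond orders sum to 2 (valence 2) → 0 H
Totals → C:7, H:6, Cl:1, N:1, O:1.

C7H6ClNO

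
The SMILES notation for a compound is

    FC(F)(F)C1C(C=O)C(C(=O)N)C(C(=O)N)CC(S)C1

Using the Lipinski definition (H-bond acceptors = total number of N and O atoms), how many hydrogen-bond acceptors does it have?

N atoms: 2; O atoms: 3.
Lipinski HBA = 2 + 3 = 5.

5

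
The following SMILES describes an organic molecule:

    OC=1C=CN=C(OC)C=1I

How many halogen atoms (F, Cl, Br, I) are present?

Halogen atoms appear at heavy-atom position 10 (1×I).
Other groups present: 1 ether, 1 hydroxyl.
Halogen count: 1.

1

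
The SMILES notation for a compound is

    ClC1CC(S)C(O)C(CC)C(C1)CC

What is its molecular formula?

C11H21ClOS

Walk through each heavy atom and fill implicit hydrogens from standard valence (C 4, N 3, O 2, S 2, halogen 1):
  atom 1: Cl (halogen, monovalent) → 0 H
  atom 2: C, bond orders sum to 3 (valence 4) → 1 H
  atom 3: C, bond orders sum to 2 (valence 4) → 2 H
  atom 4: C, bond orders sum to 3 (valence 4) → 1 H
  atom 5: S, bond orders sum to 1 (valence 2) → 1 H
  atom 6: C, bond orders sum to 3 (valence 4) → 1 H
  atom 7: O, bond orders sum to 1 (valence 2) → 1 H
  atom 8: C, bond orders sum to 3 (valence 4) → 1 H
  atom 9: C, bond orders sum to 2 (valence 4) → 2 H
  atom 10: C, bond orders sum to 1 (valence 4) → 3 H
  atom 11: C, bond orders sum to 3 (valence 4) → 1 H
  atom 12: C, bond orders sum to 2 (valence 4) → 2 H
  atom 13: C, bond orders sum to 2 (valence 4) → 2 H
  atom 14: C, bond orders sum to 1 (valence 4) → 3 H
Totals → C:11, H:21, Cl:1, O:1, S:1.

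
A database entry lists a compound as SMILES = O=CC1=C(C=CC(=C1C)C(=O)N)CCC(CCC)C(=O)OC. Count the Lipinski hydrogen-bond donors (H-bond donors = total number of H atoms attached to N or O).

Donors: find every N or O and count the H atoms it carries.
  atom 1 (O): bond orders sum to 2 → 0 H
  atom 11 (O): bond orders sum to 2 → 0 H
  atom 12 (N): bond orders sum to 1 → 2 H
  atom 20 (O): bond orders sum to 2 → 0 H
  atom 21 (O): bond orders sum to 2 → 0 H
Lipinski HBD = 2.

2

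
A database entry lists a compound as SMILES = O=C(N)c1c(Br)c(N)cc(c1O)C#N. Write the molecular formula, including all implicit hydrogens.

C8H6BrN3O2

Walk through each heavy atom and fill implicit hydrogens from standard valence (C 4, N 3, O 2, S 2, halogen 1); for lowercase aromatic atoms, an aromatic c carries 1 H when it has two neighbours and 0 H with three, and aromatic n carries 0 H:
  atom 1: O, bond orders sum to 2 (valence 2) → 0 H
  atom 2: C, bond orders sum to 4 (valence 4) → 0 H
  atom 3: N, bond orders sum to 1 (valence 3) → 2 H
  atom 4: aromatic c, 3 neighbours → 0 H
  atom 5: aromatic c, 3 neighbours → 0 H
  atom 6: Br (halogen, monovalent) → 0 H
  atom 7: aromatic c, 3 neighbours → 0 H
  atom 8: N, bond orders sum to 1 (valence 3) → 2 H
  atom 9: aromatic c, 2 neighbours → 1 H
  atom 10: aromatic c, 3 neighbours → 0 H
  atom 11: aromatic c, 3 neighbours → 0 H
  atom 12: O, bond orders sum to 1 (valence 2) → 1 H
  atom 13: C, bond orders sum to 4 (valence 4) → 0 H
  atom 14: N, bond orders sum to 3 (valence 3) → 0 H
Totals → C:8, H:6, Br:1, N:3, O:2.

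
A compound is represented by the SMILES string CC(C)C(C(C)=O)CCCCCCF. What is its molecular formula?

Walk through each heavy atom and fill implicit hydrogens from standard valence (C 4, N 3, O 2, S 2, halogen 1):
  atom 1: C, bond orders sum to 1 (valence 4) → 3 H
  atom 2: C, bond orders sum to 3 (valence 4) → 1 H
  atom 3: C, bond orders sum to 1 (valence 4) → 3 H
  atom 4: C, bond orders sum to 3 (valence 4) → 1 H
  atom 5: C, bond orders sum to 4 (valence 4) → 0 H
  atom 6: C, bond orders sum to 1 (valence 4) → 3 H
  atom 7: O, bond orders sum to 2 (valence 2) → 0 H
  atom 8: C, bond orders sum to 2 (valence 4) → 2 H
  atom 9: C, bond orders sum to 2 (valence 4) → 2 H
  atom 10: C, bond orders sum to 2 (valence 4) → 2 H
  atom 11: C, bond orders sum to 2 (valence 4) → 2 H
  atom 12: C, bond orders sum to 2 (valence 4) → 2 H
  atom 13: C, bond orders sum to 2 (valence 4) → 2 H
  atom 14: F (halogen, monovalent) → 0 H
Totals → C:12, H:23, F:1, O:1.
In Hill order: C12H23FO.

C12H23FO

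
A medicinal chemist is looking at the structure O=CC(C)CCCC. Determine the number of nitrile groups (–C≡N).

Scan the SMILES for the nitrile motif — none present.
Groups that are present: 1 aldehyde.

0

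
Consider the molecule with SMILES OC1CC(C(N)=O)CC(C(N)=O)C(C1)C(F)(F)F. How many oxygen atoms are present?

3

Scan the SMILES for O atoms (remember two-letter symbols like Cl and Br are single atoms).
Oxygen count: 3.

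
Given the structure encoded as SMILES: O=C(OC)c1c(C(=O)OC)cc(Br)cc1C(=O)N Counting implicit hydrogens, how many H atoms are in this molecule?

Walk through each heavy atom and fill implicit hydrogens from standard valence (C 4, N 3, O 2, S 2, halogen 1); for lowercase aromatic atoms, an aromatic c carries 1 H when it has two neighbours and 0 H with three, and aromatic n carries 0 H:
  atom 1: O, bond orders sum to 2 (valence 2) → 0 H
  atom 2: C, bond orders sum to 4 (valence 4) → 0 H
  atom 3: O, bond orders sum to 2 (valence 2) → 0 H
  atom 4: C, bond orders sum to 1 (valence 4) → 3 H
  atom 5: aromatic c, 3 neighbours → 0 H
  atom 6: aromatic c, 3 neighbours → 0 H
  atom 7: C, bond orders sum to 4 (valence 4) → 0 H
  atom 8: O, bond orders sum to 2 (valence 2) → 0 H
  atom 9: O, bond orders sum to 2 (valence 2) → 0 H
  atom 10: C, bond orders sum to 1 (valence 4) → 3 H
  atom 11: aromatic c, 2 neighbours → 1 H
  atom 12: aromatic c, 3 neighbours → 0 H
  atom 13: Br (halogen, monovalent) → 0 H
  atom 14: aromatic c, 2 neighbours → 1 H
  atom 15: aromatic c, 3 neighbours → 0 H
  atom 16: C, bond orders sum to 4 (valence 4) → 0 H
  atom 17: O, bond orders sum to 2 (valence 2) → 0 H
  atom 18: N, bond orders sum to 1 (valence 3) → 2 H
Total hydrogens: 10.

10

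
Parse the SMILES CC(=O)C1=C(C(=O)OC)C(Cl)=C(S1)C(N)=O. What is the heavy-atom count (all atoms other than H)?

16

Every atom symbol written in the SMILES (organic subset) is one heavy atom; implicit H are not written.
Heavy atoms by element → C:9, Cl:1, N:1, O:4, S:1.
Total: 16.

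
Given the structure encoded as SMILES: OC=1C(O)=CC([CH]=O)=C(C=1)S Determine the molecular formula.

C7H6O3S

Walk through each heavy atom and fill implicit hydrogens from standard valence (C 4, N 3, O 2, S 2, halogen 1):
  atom 1: O, bond orders sum to 1 (valence 2) → 1 H
  atom 2: C, bond orders sum to 4 (valence 4) → 0 H
  atom 3: C, bond orders sum to 4 (valence 4) → 0 H
  atom 4: O, bond orders sum to 1 (valence 2) → 1 H
  atom 5: C, bond orders sum to 3 (valence 4) → 1 H
  atom 6: C, bond orders sum to 4 (valence 4) → 0 H
  atom 7: C with explicit H count 1
  atom 8: O, bond orders sum to 2 (valence 2) → 0 H
  atom 9: C, bond orders sum to 4 (valence 4) → 0 H
  atom 10: C, bond orders sum to 3 (valence 4) → 1 H
  atom 11: S, bond orders sum to 1 (valence 2) → 1 H
Totals → C:7, H:6, O:3, S:1.
In Hill order: C7H6O3S.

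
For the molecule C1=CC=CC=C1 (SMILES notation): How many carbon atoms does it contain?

Count every carbon token in the SMILES (each C, including those in ring-closure positions and inside branches).
Carbon count: 6.

6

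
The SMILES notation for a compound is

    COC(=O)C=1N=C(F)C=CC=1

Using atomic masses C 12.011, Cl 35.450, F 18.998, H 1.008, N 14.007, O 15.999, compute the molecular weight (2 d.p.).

155.13 g/mol

First, the molecular formula is C7H6FNO2 (counting implicit H from valence).
  C: 7 × 12.011 = 84.077
  F: 1 × 18.998 = 18.998
  H: 6 × 1.008 = 6.048
  N: 1 × 14.007 = 14.007
  O: 2 × 15.999 = 31.998
Sum: 7×12.011 + 1×18.998 + 6×1.008 + 1×14.007 + 2×15.999 = 155.128 → 155.13 g/mol.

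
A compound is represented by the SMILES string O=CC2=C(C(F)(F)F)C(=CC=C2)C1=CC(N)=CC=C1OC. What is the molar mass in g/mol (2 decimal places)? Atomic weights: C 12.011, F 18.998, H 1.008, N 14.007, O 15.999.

295.26 g/mol

First, the molecular formula is C15H12F3NO2 (counting implicit H from valence).
  C: 15 × 12.011 = 180.165
  F: 3 × 18.998 = 56.994
  H: 12 × 1.008 = 12.096
  N: 1 × 14.007 = 14.007
  O: 2 × 15.999 = 31.998
Sum: 15×12.011 + 3×18.998 + 12×1.008 + 1×14.007 + 2×15.999 = 295.260 → 295.26 g/mol.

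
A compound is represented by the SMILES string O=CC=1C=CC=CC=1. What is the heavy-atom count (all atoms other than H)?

Every atom symbol written in the SMILES (organic subset) is one heavy atom; implicit H are not written.
Heavy atoms by element → C:7, O:1.
Total: 8.

8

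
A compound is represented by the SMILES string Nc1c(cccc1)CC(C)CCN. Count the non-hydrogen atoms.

13

Every atom symbol written in the SMILES (organic subset) is one heavy atom; implicit H are not written.
Heavy atoms by element → C:11, N:2.
Total: 13.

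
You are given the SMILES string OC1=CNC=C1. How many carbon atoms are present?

4

Count every carbon token in the SMILES (each C, including those in ring-closure positions and inside branches).
Carbon count: 4.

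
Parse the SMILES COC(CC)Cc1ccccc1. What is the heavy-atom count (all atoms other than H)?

12

Every atom symbol written in the SMILES (organic subset) is one heavy atom; implicit H are not written.
Heavy atoms by element → C:11, O:1.
Total: 12.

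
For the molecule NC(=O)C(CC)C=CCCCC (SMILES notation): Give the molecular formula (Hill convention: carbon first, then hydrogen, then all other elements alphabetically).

C10H19NO

Walk through each heavy atom and fill implicit hydrogens from standard valence (C 4, N 3, O 2, S 2, halogen 1):
  atom 1: N, bond orders sum to 1 (valence 3) → 2 H
  atom 2: C, bond orders sum to 4 (valence 4) → 0 H
  atom 3: O, bond orders sum to 2 (valence 2) → 0 H
  atom 4: C, bond orders sum to 3 (valence 4) → 1 H
  atom 5: C, bond orders sum to 2 (valence 4) → 2 H
  atom 6: C, bond orders sum to 1 (valence 4) → 3 H
  atom 7: C, bond orders sum to 3 (valence 4) → 1 H
  atom 8: C, bond orders sum to 3 (valence 4) → 1 H
  atom 9: C, bond orders sum to 2 (valence 4) → 2 H
  atom 10: C, bond orders sum to 2 (valence 4) → 2 H
  atom 11: C, bond orders sum to 2 (valence 4) → 2 H
  atom 12: C, bond orders sum to 1 (valence 4) → 3 H
Totals → C:10, H:19, N:1, O:1.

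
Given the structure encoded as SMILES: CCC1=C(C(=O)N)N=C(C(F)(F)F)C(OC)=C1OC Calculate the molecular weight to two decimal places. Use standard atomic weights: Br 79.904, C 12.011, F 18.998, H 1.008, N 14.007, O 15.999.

First, the molecular formula is C11H13F3N2O3 (counting implicit H from valence).
  C: 11 × 12.011 = 132.121
  F: 3 × 18.998 = 56.994
  H: 13 × 1.008 = 13.104
  N: 2 × 14.007 = 28.014
  O: 3 × 15.999 = 47.997
Sum: 11×12.011 + 3×18.998 + 13×1.008 + 2×14.007 + 3×15.999 = 278.230 → 278.23 g/mol.

278.23 g/mol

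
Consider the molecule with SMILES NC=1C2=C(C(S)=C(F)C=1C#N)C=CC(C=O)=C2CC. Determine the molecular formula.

C14H11FN2OS

Walk through each heavy atom and fill implicit hydrogens from standard valence (C 4, N 3, O 2, S 2, halogen 1):
  atom 1: N, bond orders sum to 1 (valence 3) → 2 H
  atom 2: C, bond orders sum to 4 (valence 4) → 0 H
  atom 3: C, bond orders sum to 4 (valence 4) → 0 H
  atom 4: C, bond orders sum to 4 (valence 4) → 0 H
  atom 5: C, bond orders sum to 4 (valence 4) → 0 H
  atom 6: S, bond orders sum to 1 (valence 2) → 1 H
  atom 7: C, bond orders sum to 4 (valence 4) → 0 H
  atom 8: F (halogen, monovalent) → 0 H
  atom 9: C, bond orders sum to 4 (valence 4) → 0 H
  atom 10: C, bond orders sum to 4 (valence 4) → 0 H
  atom 11: N, bond orders sum to 3 (valence 3) → 0 H
  atom 12: C, bond orders sum to 3 (valence 4) → 1 H
  atom 13: C, bond orders sum to 3 (valence 4) → 1 H
  atom 14: C, bond orders sum to 4 (valence 4) → 0 H
  atom 15: C, bond orders sum to 3 (valence 4) → 1 H
  atom 16: O, bond orders sum to 2 (valence 2) → 0 H
  atom 17: C, bond orders sum to 4 (valence 4) → 0 H
  atom 18: C, bond orders sum to 2 (valence 4) → 2 H
  atom 19: C, bond orders sum to 1 (valence 4) → 3 H
Totals → C:14, H:11, F:1, N:2, O:1, S:1.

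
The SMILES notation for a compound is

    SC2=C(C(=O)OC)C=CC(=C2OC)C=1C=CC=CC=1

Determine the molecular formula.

C15H14O3S

Walk through each heavy atom and fill implicit hydrogens from standard valence (C 4, N 3, O 2, S 2, halogen 1):
  atom 1: S, bond orders sum to 1 (valence 2) → 1 H
  atom 2: C, bond orders sum to 4 (valence 4) → 0 H
  atom 3: C, bond orders sum to 4 (valence 4) → 0 H
  atom 4: C, bond orders sum to 4 (valence 4) → 0 H
  atom 5: O, bond orders sum to 2 (valence 2) → 0 H
  atom 6: O, bond orders sum to 2 (valence 2) → 0 H
  atom 7: C, bond orders sum to 1 (valence 4) → 3 H
  atom 8: C, bond orders sum to 3 (valence 4) → 1 H
  atom 9: C, bond orders sum to 3 (valence 4) → 1 H
  atom 10: C, bond orders sum to 4 (valence 4) → 0 H
  atom 11: C, bond orders sum to 4 (valence 4) → 0 H
  atom 12: O, bond orders sum to 2 (valence 2) → 0 H
  atom 13: C, bond orders sum to 1 (valence 4) → 3 H
  atom 14: C, bond orders sum to 4 (valence 4) → 0 H
  atom 15: C, bond orders sum to 3 (valence 4) → 1 H
  atom 16: C, bond orders sum to 3 (valence 4) → 1 H
  atom 17: C, bond orders sum to 3 (valence 4) → 1 H
  atom 18: C, bond orders sum to 3 (valence 4) → 1 H
  atom 19: C, bond orders sum to 3 (valence 4) → 1 H
Totals → C:15, H:14, O:3, S:1.
In Hill order: C15H14O3S.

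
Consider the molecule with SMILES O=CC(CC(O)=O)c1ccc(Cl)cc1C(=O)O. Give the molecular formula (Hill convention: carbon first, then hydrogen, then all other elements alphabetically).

Walk through each heavy atom and fill implicit hydrogens from standard valence (C 4, N 3, O 2, S 2, halogen 1); for lowercase aromatic atoms, an aromatic c carries 1 H when it has two neighbours and 0 H with three, and aromatic n carries 0 H:
  atom 1: O, bond orders sum to 2 (valence 2) → 0 H
  atom 2: C, bond orders sum to 3 (valence 4) → 1 H
  atom 3: C, bond orders sum to 3 (valence 4) → 1 H
  atom 4: C, bond orders sum to 2 (valence 4) → 2 H
  atom 5: C, bond orders sum to 4 (valence 4) → 0 H
  atom 6: O, bond orders sum to 1 (valence 2) → 1 H
  atom 7: O, bond orders sum to 2 (valence 2) → 0 H
  atom 8: aromatic c, 3 neighbours → 0 H
  atom 9: aromatic c, 2 neighbours → 1 H
  atom 10: aromatic c, 2 neighbours → 1 H
  atom 11: aromatic c, 3 neighbours → 0 H
  atom 12: Cl (halogen, monovalent) → 0 H
  atom 13: aromatic c, 2 neighbours → 1 H
  atom 14: aromatic c, 3 neighbours → 0 H
  atom 15: C, bond orders sum to 4 (valence 4) → 0 H
  atom 16: O, bond orders sum to 2 (valence 2) → 0 H
  atom 17: O, bond orders sum to 1 (valence 2) → 1 H
Totals → C:11, H:9, Cl:1, O:5.
In Hill order: C11H9ClO5.

C11H9ClO5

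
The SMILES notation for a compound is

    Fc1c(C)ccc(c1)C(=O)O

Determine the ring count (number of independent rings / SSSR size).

1

In SMILES, each pair of matching ring-closure digits denotes one ring-closing bond; the number of such bonds equals the number of independent rings.
Ring-closure bonds here: 1.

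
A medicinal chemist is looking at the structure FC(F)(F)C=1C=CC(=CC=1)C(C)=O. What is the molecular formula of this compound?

C9H7F3O

Walk through each heavy atom and fill implicit hydrogens from standard valence (C 4, N 3, O 2, S 2, halogen 1):
  atom 1: F (halogen, monovalent) → 0 H
  atom 2: C, bond orders sum to 4 (valence 4) → 0 H
  atom 3: F (halogen, monovalent) → 0 H
  atom 4: F (halogen, monovalent) → 0 H
  atom 5: C, bond orders sum to 4 (valence 4) → 0 H
  atom 6: C, bond orders sum to 3 (valence 4) → 1 H
  atom 7: C, bond orders sum to 3 (valence 4) → 1 H
  atom 8: C, bond orders sum to 4 (valence 4) → 0 H
  atom 9: C, bond orders sum to 3 (valence 4) → 1 H
  atom 10: C, bond orders sum to 3 (valence 4) → 1 H
  atom 11: C, bond orders sum to 4 (valence 4) → 0 H
  atom 12: C, bond orders sum to 1 (valence 4) → 3 H
  atom 13: O, bond orders sum to 2 (valence 2) → 0 H
Totals → C:9, H:7, F:3, O:1.
In Hill order: C9H7F3O.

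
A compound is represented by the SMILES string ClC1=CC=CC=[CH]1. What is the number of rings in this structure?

1

In SMILES, each pair of matching ring-closure digits denotes one ring-closing bond; the number of such bonds equals the number of independent rings.
Ring-closure bonds here: 1.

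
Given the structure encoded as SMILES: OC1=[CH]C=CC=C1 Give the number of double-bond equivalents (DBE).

4

Molecular formula: C6H6O.
DoU = (2C + 2 + N − H − X) / 2, where X is the halogen count and O/S are ignored.
    = (2·6 + 2 + 0 − 6 − 0) / 2 = 8 / 2 = 4.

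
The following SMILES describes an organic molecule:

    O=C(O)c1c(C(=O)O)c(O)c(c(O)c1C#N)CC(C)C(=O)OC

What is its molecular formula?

C14H13NO8

Walk through each heavy atom and fill implicit hydrogens from standard valence (C 4, N 3, O 2, S 2, halogen 1); for lowercase aromatic atoms, an aromatic c carries 1 H when it has two neighbours and 0 H with three, and aromatic n carries 0 H:
  atom 1: O, bond orders sum to 2 (valence 2) → 0 H
  atom 2: C, bond orders sum to 4 (valence 4) → 0 H
  atom 3: O, bond orders sum to 1 (valence 2) → 1 H
  atom 4: aromatic c, 3 neighbours → 0 H
  atom 5: aromatic c, 3 neighbours → 0 H
  atom 6: C, bond orders sum to 4 (valence 4) → 0 H
  atom 7: O, bond orders sum to 2 (valence 2) → 0 H
  atom 8: O, bond orders sum to 1 (valence 2) → 1 H
  atom 9: aromatic c, 3 neighbours → 0 H
  atom 10: O, bond orders sum to 1 (valence 2) → 1 H
  atom 11: aromatic c, 3 neighbours → 0 H
  atom 12: aromatic c, 3 neighbours → 0 H
  atom 13: O, bond orders sum to 1 (valence 2) → 1 H
  atom 14: aromatic c, 3 neighbours → 0 H
  atom 15: C, bond orders sum to 4 (valence 4) → 0 H
  atom 16: N, bond orders sum to 3 (valence 3) → 0 H
  atom 17: C, bond orders sum to 2 (valence 4) → 2 H
  atom 18: C, bond orders sum to 3 (valence 4) → 1 H
  atom 19: C, bond orders sum to 1 (valence 4) → 3 H
  atom 20: C, bond orders sum to 4 (valence 4) → 0 H
  atom 21: O, bond orders sum to 2 (valence 2) → 0 H
  atom 22: O, bond orders sum to 2 (valence 2) → 0 H
  atom 23: C, bond orders sum to 1 (valence 4) → 3 H
Totals → C:14, H:13, N:1, O:8.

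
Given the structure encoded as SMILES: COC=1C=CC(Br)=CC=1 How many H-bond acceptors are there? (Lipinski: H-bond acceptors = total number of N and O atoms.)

1

N atoms: 0; O atoms: 1.
Lipinski HBA = 0 + 1 = 1.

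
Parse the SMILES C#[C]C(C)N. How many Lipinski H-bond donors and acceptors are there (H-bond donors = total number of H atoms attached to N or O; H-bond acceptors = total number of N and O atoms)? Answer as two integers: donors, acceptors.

2, 1

Donors: find every N or O and count the H atoms it carries.
  atom 5 (N): bond orders sum to 1 → 2 H
Lipinski HBD = 2.
Acceptors: N atoms = 1, O atoms = 0 → HBA = 1.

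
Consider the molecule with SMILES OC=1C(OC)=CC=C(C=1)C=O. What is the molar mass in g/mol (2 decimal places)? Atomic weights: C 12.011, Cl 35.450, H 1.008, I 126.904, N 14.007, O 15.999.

First, the molecular formula is C8H8O3 (counting implicit H from valence).
  C: 8 × 12.011 = 96.088
  H: 8 × 1.008 = 8.064
  O: 3 × 15.999 = 47.997
Sum: 8×12.011 + 8×1.008 + 3×15.999 = 152.149 → 152.15 g/mol.

152.15 g/mol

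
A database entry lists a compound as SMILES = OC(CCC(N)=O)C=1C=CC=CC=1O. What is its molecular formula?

Walk through each heavy atom and fill implicit hydrogens from standard valence (C 4, N 3, O 2, S 2, halogen 1):
  atom 1: O, bond orders sum to 1 (valence 2) → 1 H
  atom 2: C, bond orders sum to 3 (valence 4) → 1 H
  atom 3: C, bond orders sum to 2 (valence 4) → 2 H
  atom 4: C, bond orders sum to 2 (valence 4) → 2 H
  atom 5: C, bond orders sum to 4 (valence 4) → 0 H
  atom 6: N, bond orders sum to 1 (valence 3) → 2 H
  atom 7: O, bond orders sum to 2 (valence 2) → 0 H
  atom 8: C, bond orders sum to 4 (valence 4) → 0 H
  atom 9: C, bond orders sum to 3 (valence 4) → 1 H
  atom 10: C, bond orders sum to 3 (valence 4) → 1 H
  atom 11: C, bond orders sum to 3 (valence 4) → 1 H
  atom 12: C, bond orders sum to 3 (valence 4) → 1 H
  atom 13: C, bond orders sum to 4 (valence 4) → 0 H
  atom 14: O, bond orders sum to 1 (valence 2) → 1 H
Totals → C:10, H:13, N:1, O:3.
In Hill order: C10H13NO3.

C10H13NO3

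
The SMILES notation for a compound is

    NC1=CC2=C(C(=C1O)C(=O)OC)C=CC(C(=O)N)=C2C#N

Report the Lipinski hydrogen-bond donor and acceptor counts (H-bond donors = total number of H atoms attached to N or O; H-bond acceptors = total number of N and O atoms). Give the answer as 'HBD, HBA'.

Donors: find every N or O and count the H atoms it carries.
  atom 1 (N): bond orders sum to 1 → 2 H
  atom 8 (O): bond orders sum to 1 → 1 H
  atom 10 (O): bond orders sum to 2 → 0 H
  atom 11 (O): bond orders sum to 2 → 0 H
  atom 17 (O): bond orders sum to 2 → 0 H
  atom 18 (N): bond orders sum to 1 → 2 H
  atom 21 (N): bond orders sum to 3 → 0 H
Lipinski HBD = 5.
Acceptors: N atoms = 3, O atoms = 4 → HBA = 7.

5, 7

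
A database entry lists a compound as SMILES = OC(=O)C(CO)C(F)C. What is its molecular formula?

Walk through each heavy atom and fill implicit hydrogens from standard valence (C 4, N 3, O 2, S 2, halogen 1):
  atom 1: O, bond orders sum to 1 (valence 2) → 1 H
  atom 2: C, bond orders sum to 4 (valence 4) → 0 H
  atom 3: O, bond orders sum to 2 (valence 2) → 0 H
  atom 4: C, bond orders sum to 3 (valence 4) → 1 H
  atom 5: C, bond orders sum to 2 (valence 4) → 2 H
  atom 6: O, bond orders sum to 1 (valence 2) → 1 H
  atom 7: C, bond orders sum to 3 (valence 4) → 1 H
  atom 8: F (halogen, monovalent) → 0 H
  atom 9: C, bond orders sum to 1 (valence 4) → 3 H
Totals → C:5, H:9, F:1, O:3.
In Hill order: C5H9FO3.

C5H9FO3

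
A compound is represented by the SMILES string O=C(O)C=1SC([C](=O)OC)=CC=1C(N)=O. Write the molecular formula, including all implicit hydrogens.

C8H7NO5S

Walk through each heavy atom and fill implicit hydrogens from standard valence (C 4, N 3, O 2, S 2, halogen 1):
  atom 1: O, bond orders sum to 2 (valence 2) → 0 H
  atom 2: C, bond orders sum to 4 (valence 4) → 0 H
  atom 3: O, bond orders sum to 1 (valence 2) → 1 H
  atom 4: C, bond orders sum to 4 (valence 4) → 0 H
  atom 5: S, bond orders sum to 2 (valence 2) → 0 H
  atom 6: C, bond orders sum to 4 (valence 4) → 0 H
  atom 7: C with explicit H count 0
  atom 8: O, bond orders sum to 2 (valence 2) → 0 H
  atom 9: O, bond orders sum to 2 (valence 2) → 0 H
  atom 10: C, bond orders sum to 1 (valence 4) → 3 H
  atom 11: C, bond orders sum to 3 (valence 4) → 1 H
  atom 12: C, bond orders sum to 4 (valence 4) → 0 H
  atom 13: C, bond orders sum to 4 (valence 4) → 0 H
  atom 14: N, bond orders sum to 1 (valence 3) → 2 H
  atom 15: O, bond orders sum to 2 (valence 2) → 0 H
Totals → C:8, H:7, N:1, O:5, S:1.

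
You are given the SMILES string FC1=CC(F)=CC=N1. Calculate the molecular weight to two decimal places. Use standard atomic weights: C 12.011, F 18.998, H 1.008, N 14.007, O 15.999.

115.08 g/mol

First, the molecular formula is C5H3F2N (counting implicit H from valence).
  C: 5 × 12.011 = 60.055
  F: 2 × 18.998 = 37.996
  H: 3 × 1.008 = 3.024
  N: 1 × 14.007 = 14.007
Sum: 5×12.011 + 2×18.998 + 3×1.008 + 1×14.007 = 115.082 → 115.08 g/mol.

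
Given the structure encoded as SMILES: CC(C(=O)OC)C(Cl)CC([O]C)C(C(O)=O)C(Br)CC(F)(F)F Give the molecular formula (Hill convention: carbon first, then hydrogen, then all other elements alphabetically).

Walk through each heavy atom and fill implicit hydrogens from standard valence (C 4, N 3, O 2, S 2, halogen 1):
  atom 1: C, bond orders sum to 1 (valence 4) → 3 H
  atom 2: C, bond orders sum to 3 (valence 4) → 1 H
  atom 3: C, bond orders sum to 4 (valence 4) → 0 H
  atom 4: O, bond orders sum to 2 (valence 2) → 0 H
  atom 5: O, bond orders sum to 2 (valence 2) → 0 H
  atom 6: C, bond orders sum to 1 (valence 4) → 3 H
  atom 7: C, bond orders sum to 3 (valence 4) → 1 H
  atom 8: Cl (halogen, monovalent) → 0 H
  atom 9: C, bond orders sum to 2 (valence 4) → 2 H
  atom 10: C, bond orders sum to 3 (valence 4) → 1 H
  atom 11: O with explicit H count 0
  atom 12: C, bond orders sum to 1 (valence 4) → 3 H
  atom 13: C, bond orders sum to 3 (valence 4) → 1 H
  atom 14: C, bond orders sum to 4 (valence 4) → 0 H
  atom 15: O, bond orders sum to 1 (valence 2) → 1 H
  atom 16: O, bond orders sum to 2 (valence 2) → 0 H
  atom 17: C, bond orders sum to 3 (valence 4) → 1 H
  atom 18: Br (halogen, monovalent) → 0 H
  atom 19: C, bond orders sum to 2 (valence 4) → 2 H
  atom 20: C, bond orders sum to 4 (valence 4) → 0 H
  atom 21: F (halogen, monovalent) → 0 H
  atom 22: F (halogen, monovalent) → 0 H
  atom 23: F (halogen, monovalent) → 0 H
Totals → C:13, H:19, Br:1, Cl:1, F:3, O:5.

C13H19BrClF3O5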